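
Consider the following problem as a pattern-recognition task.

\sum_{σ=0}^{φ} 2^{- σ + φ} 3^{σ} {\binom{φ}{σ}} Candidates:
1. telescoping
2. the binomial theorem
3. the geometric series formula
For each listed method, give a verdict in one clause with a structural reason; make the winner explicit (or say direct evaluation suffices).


Verdict: the binomial theorem — {\binom{φ}{σ}} weighting matched powers of 3 and 2 is the expanded form of (3 + 2)^φ — fold it back up.
- telescoping: the terms as presented offer no neighboring cancellation — a telescoping rewrite may exist, but the displayed structure does not hand one over.
- the binomial theorem: yes, a natural case for it.
- the geometric series formula — the ratio of consecutive terms depends on the index.


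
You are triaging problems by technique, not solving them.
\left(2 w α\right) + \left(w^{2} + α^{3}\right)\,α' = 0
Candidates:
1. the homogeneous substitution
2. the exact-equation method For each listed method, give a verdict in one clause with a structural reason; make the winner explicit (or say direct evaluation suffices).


Method: the exact-equation method — equality of cross partials is the green light — assemble the potential function term by term.
- the homogeneous substitution: the ratio substitution does not collapse this equation.
- the exact-equation method — yes, a natural case for it.


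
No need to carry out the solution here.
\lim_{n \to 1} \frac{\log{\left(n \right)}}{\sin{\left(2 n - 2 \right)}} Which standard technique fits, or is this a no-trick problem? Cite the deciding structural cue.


Verdict: l'Hôpital's rule (0/0) — substituting 1 gives 0 over 0; differentiate top and bottom once and re-evaluate. A local series expansion at the point resolves it as well; the rule is the packaged version of that step.


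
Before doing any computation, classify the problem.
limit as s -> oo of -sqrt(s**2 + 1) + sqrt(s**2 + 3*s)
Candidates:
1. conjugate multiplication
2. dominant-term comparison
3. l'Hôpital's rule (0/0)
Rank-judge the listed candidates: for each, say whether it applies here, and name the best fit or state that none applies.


Method: conjugate multiplication — an infinity-minus-infinity difference with a surviving radical — multiply by the conjugate to cancel the divergence.
- conjugate multiplication: a fit — the right tool for this form.
- dominant-term comparison — this is not a rational comparison of growth rates at infinity.
- l'Hôpital's rule (0/0): the expression is a difference driving to ∞ − ∞, not a 0/0 quotient — there is no ratio for the rule to differentiate.


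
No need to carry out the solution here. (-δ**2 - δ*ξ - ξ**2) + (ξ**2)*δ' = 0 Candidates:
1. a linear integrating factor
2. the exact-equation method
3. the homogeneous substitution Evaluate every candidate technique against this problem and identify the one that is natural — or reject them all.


Verdict: the homogeneous substitution — solved for the derivative, the right side is unchanged under scaling ξ and δ together — it depends only on the ratio δ/ξ, so substitute a single ratio variable.
- a linear integrating factor — a nonlinear term in the unknown puts this outside the integrating-factor template.
- the exact-equation method — the mixed partial derivatives differ, so the left side is not a total differential.
- the homogeneous substitution: a fit — the right tool for this form.


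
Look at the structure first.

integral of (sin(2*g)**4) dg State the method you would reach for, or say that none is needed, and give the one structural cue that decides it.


Diagnosis: a trigonometric identity — sin(2*g)**4 is the textbook power-reduction case — identities first, antiderivatives second.


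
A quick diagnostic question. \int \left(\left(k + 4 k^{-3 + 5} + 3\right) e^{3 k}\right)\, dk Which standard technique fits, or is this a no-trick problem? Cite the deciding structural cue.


Verdict: integration by parts — a polynomial (k + 4 k^{-3 + 5} + 3) against the kernel e^{3 k} is the signature bounded-ladder case for integration by parts.


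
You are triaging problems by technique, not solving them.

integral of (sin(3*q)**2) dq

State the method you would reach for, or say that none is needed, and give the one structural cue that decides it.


Verdict: a trigonometric identity — reduce sin(3*q)**2 with the power-reduction formula and the integral becomes first-degree trigonometry.


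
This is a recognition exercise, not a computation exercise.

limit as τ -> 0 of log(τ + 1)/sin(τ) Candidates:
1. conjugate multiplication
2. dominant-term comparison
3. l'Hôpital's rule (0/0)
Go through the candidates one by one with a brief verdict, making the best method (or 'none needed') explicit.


Technique: l'Hôpital's rule (0/0) — plug in 0: top and bottom both hit zero, so differentiate each and retry. One could equally expand both pieces locally and compare leading terms; the rule does that in one stroke.
- conjugate multiplication: there is no infinity-minus-infinity radical difference to rationalize.
- dominant-term comparison: this limit is not decided by comparing polynomial growth at infinity.
- l'Hôpital's rule (0/0) — a fit — the right tool for this form.


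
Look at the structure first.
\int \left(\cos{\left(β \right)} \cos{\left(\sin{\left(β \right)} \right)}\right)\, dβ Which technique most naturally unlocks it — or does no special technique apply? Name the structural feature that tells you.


Diagnosis: u-substitution — everything non-trivial happens through the inner expression \sin{\left(β \right)}, and its derivative accounts for the remaining factor up to a constant, so set u = \sin{\left(β \right)}.


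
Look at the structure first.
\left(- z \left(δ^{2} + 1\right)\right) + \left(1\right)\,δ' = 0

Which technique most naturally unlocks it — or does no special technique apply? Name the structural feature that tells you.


Verdict: separation of variables — one side of the product carries the independent variable, the other the unknown — the textbook separation shape.


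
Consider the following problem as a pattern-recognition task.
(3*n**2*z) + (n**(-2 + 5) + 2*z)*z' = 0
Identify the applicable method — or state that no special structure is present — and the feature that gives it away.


Best approach: the exact-equation method — equality of cross partials is the green light — assemble the potential function term by term.


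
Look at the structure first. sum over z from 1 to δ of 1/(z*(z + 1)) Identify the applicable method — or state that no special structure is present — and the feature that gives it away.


Technique: telescoping — rewrite 1/(z*(z + 1)) as simple fractions and successive terms eat each other — only the edges survive.


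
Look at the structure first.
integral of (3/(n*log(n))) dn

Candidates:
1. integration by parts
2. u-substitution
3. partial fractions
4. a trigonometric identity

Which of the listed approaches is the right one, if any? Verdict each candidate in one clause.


Method: u-substitution — structure check: outer function, inner expression log(n), inner derivative as a factor — the classic u = log(n) pattern.
- integration by parts — the integrand does not split as a nonconstant polynomial times an exp, sine, cosine of a linear argument, or logarithm — no polynomial-kernel parts product to differentiate one side of.
- u-substitution: yes, a natural case for it.
- partial fractions — the expression is not a ratio of polynomials that decomposes further.
- a trigonometric identity: with no trigonometric functions present, identity rewriting has no target.


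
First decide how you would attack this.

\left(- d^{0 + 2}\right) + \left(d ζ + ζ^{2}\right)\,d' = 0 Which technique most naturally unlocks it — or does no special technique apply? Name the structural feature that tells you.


Method: the homogeneous substitution — the slope's numerator and denominator have matching total degree, so it depends only on d/ζ and the ratio substitution collapses it. With the right rearrangement (exchanging the roles of the variables where needed), this also fits a Bernoulli template; the homogeneous substitution reads the structure directly.


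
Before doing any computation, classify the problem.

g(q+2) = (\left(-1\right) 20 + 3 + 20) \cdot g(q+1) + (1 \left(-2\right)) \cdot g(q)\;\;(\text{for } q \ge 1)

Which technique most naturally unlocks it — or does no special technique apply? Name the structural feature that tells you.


Verdict: the characteristic-root method — shift-invariance with fixed coefficients calls for exponential trials; the characteristic polynomial finds every r^q.


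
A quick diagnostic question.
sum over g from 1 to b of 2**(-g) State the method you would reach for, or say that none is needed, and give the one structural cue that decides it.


Method: the geometric series formula — consecutive terms stand in a fixed index-free ratio — the geometric sum formula closes it.


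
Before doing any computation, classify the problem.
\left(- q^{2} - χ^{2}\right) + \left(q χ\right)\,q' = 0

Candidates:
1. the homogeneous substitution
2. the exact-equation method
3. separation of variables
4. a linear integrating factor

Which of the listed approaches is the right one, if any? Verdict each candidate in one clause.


Verdict: the homogeneous substitution — solved for the derivative, the right side is unchanged under scaling χ and q together — it depends only on the ratio q/χ, so substitute a single ratio variable. A Bernoulli rewrite works here as the equation stands — the homogeneous substitution is the more immediate reading.
- the homogeneous substitution — applicable, and directly so.
- the exact-equation method: no potential function has this form as its differential, as written.
- separation of variables — the two dependences do not factor apart.
- a linear integrating factor — the unknown enters nonlinearly (through a power, a denominator, or a transcendental function), which the linear integrating-factor recipe cannot absorb as-is — any repair would come from a preliminary substitution, not the factor.


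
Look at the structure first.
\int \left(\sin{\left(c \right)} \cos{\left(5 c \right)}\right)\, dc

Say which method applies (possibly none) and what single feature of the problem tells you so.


Method: a trigonometric identity — the identity turns \sin{\left(c \right)} \cos{\left(5 c \right)} into two lone cosines/sines, each trivially integrable.


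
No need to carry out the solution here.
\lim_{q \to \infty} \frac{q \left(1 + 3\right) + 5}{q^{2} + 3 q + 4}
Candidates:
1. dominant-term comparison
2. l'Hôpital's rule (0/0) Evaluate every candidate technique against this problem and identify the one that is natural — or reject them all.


Method: dominant-term comparison — at large q only the top-degree terms survive; compare the leading terms and the limit falls out.
- dominant-term comparison — yes — fits the structure here.
- l'Hôpital's rule (0/0): viewed as a single quotient this runs to ∞/∞, not the 0/0 clash this candidate addresses; an at-infinity variant of the rule would resolve it, but comparing leading growth reads the answer without differentiating.


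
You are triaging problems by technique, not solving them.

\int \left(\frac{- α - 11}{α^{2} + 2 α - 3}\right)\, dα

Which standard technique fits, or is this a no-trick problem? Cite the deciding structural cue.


Diagnosis: partial fractions — the bottom, α^{2} + 2 α - 3, comes apart into simple factors, and a proper rational function over split factors decomposes.


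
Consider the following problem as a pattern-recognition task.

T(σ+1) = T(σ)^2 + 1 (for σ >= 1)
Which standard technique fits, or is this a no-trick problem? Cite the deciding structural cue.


Verdict: no special technique — each new value is a nonlinear function of earlier ones — scaling arguments and superposition both fail.


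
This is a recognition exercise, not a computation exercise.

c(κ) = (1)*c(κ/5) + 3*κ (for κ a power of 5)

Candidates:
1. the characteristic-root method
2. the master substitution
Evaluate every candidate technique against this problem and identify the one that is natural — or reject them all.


Verdict: the master substitution — divide-the-index recursion (κ/5 inside the call) straightens out once the index is rewritten as 5^m.
- the characteristic-root method — a divided-index call is not the fixed-shift linear shape that characteristic roots solve.
- the master substitution — applies; the problem has the shape this method handles.


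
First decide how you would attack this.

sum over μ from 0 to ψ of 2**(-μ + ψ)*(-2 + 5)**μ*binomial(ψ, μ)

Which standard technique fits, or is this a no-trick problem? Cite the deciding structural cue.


Verdict: the binomial theorem — binomial coefficients against complementary powers of (-2 + 5) and 2: recognize the binomial expansion and resum.


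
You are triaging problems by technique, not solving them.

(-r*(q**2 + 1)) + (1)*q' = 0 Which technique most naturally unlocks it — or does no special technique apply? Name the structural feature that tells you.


Technique: separation of variables — solved for the derivative, the right side splits multiplicatively into a function of each variable alone — divide and integrate each side.


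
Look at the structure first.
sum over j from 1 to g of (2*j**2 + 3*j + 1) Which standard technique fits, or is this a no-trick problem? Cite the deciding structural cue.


Method: no special technique — with only polynomial terms in j present, the classical sum-of-powers identities are all you need.


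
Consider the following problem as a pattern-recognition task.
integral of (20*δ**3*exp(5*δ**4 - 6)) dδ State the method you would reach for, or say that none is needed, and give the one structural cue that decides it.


Diagnosis: u-substitution — 20*δ**3 matches the derivative of 5*δ**4 - 6 up to a constant; with u = 5*δ**4 - 6 the whole integrand folds into a function of u alone.


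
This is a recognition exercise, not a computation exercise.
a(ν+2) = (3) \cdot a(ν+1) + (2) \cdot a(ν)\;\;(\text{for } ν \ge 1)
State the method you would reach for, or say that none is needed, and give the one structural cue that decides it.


Technique: the characteristic-root method — try a geometric ansatz r^ν: constant coefficients turn the recurrence into one polynomial equation in r.


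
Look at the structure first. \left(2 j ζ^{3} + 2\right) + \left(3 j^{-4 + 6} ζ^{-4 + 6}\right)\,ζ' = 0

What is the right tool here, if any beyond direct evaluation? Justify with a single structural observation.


Diagnosis: the exact-equation method — because the two cross partials coincide, the form is conservative as written — recover its potential in (j, ζ).


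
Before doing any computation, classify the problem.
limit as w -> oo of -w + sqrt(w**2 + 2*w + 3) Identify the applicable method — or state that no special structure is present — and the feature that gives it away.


Technique: conjugate multiplication — this difference gives up after one conjugate multiplication — the radical structure cancels against its conjugate.


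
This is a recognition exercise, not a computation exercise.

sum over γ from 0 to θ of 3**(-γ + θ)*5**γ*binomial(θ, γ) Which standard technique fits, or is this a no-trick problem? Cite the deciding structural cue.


Best approach: the binomial theorem — the summand is term γ of a binomial expansion in 5 and 3; the whole sum is a single power.


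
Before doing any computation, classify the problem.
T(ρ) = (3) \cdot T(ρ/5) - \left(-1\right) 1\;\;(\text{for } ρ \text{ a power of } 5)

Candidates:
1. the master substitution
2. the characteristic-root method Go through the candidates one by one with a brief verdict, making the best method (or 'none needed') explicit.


Technique: the master substitution — the argument shrinks by the factor 5, so measure the index on a logarithmic scale and the recursion becomes a shift.
- the master substitution — a fit — the right tool for this form.
- the characteristic-root method — a divided-index call is not the fixed-shift linear shape that characteristic roots solve.


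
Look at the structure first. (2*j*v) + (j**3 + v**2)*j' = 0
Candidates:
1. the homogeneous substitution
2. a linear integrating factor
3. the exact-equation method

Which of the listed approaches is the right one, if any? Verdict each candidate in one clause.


Verdict: the exact-equation method — because the two cross partials coincide, the form is conservative as written — recover its potential in (v, j).
- the homogeneous substitution: the slope is not a function of the ratio of the variables alone.
- a linear integrating factor: the unknown enters nonlinearly (through a power, a denominator, or a transcendental function), which the linear integrating-factor recipe cannot absorb as-is — any repair would come from a preliminary substitution, not the factor.
- the exact-equation method: applicable, and directly so.


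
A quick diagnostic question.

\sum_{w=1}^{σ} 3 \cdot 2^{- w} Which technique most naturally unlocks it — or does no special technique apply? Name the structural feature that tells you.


Verdict: the geometric series formula — consecutive terms stand in a fixed index-free ratio — the geometric sum formula closes it.


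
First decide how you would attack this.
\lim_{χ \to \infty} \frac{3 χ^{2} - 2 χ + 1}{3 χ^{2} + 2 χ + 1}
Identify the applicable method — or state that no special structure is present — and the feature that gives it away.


Verdict: dominant-term comparison — divide by the highest power of χ present: lower-order terms vanish and the dominant ratio remains. Viewed as a single quotient this is an ∞/∞ form — an at-infinity application of l'Hôpital's rule would also resolve it; comparing leading growth reads the answer without differentiating.


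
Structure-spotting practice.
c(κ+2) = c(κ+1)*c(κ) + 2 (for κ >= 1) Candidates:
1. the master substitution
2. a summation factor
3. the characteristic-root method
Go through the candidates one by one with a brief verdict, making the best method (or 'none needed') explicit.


Diagnosis: no special technique — once the recursion is nonlinear, characteristic roots, master substitutions, and summation factors are all off the table.
- the master substitution: this is shift-type recursion, outside the divide-and-conquer template.
- a summation factor: no summation factor applies — the rule is not linear in the sequence values.
- the characteristic-root method: the recursion is nonlinear in the sequence values, so no linear-modes ansatz applies.


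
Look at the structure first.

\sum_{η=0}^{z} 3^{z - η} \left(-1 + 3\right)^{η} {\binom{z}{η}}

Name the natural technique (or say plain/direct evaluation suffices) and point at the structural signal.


Diagnosis: the binomial theorem — the binomial coefficients weight matched powers of (-1 + 3) and 3, which is exactly the expansion of a binomial power.


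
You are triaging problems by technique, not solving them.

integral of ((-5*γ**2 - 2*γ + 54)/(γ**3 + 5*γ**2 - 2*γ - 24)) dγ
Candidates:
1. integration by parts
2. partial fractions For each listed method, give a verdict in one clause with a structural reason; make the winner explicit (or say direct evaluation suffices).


Best approach: partial fractions — the bottom factors while the top stays lower-degree — split into simple fractions and integrate piece by piece.
- integration by parts — the integrand does not split as a nonconstant polynomial times an exp, sine, cosine of a linear argument, or logarithm — no polynomial-kernel parts product to differentiate one side of.
- partial fractions: yes, a natural case for it.


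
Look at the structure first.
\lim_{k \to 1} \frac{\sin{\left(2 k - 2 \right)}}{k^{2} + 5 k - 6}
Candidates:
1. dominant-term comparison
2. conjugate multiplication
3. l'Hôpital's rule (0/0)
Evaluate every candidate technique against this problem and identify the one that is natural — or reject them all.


Technique: l'Hôpital's rule (0/0) — plug in 1: top and bottom both hit zero, so differentiate each and retry. The standard small-argument limits would also carry it; the rule is the systematic route.
- dominant-term comparison: this is not a rational comparison of growth rates at infinity.
- conjugate multiplication — multiplying by a conjugate would not remove any indeterminacy here.
- l'Hôpital's rule (0/0): applies; the problem has the shape this method handles.


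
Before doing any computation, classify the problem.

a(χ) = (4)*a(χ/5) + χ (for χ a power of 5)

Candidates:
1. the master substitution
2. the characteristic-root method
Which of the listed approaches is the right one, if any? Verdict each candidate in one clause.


Diagnosis: the master substitution — a divide-and-conquer shape: argument χ/5, so change variables with χ = 5^m and solve the linear version.
- the master substitution — applicable, and directly so.
- the characteristic-root method: the recursion divides its index rather than shifting it — outside the constant-shift family the root method covers.


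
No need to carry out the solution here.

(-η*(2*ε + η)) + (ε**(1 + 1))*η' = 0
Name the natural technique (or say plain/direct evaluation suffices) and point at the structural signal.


Best approach: the homogeneous substitution — the slope is degree-zero homogeneous: the ratio substitution v = η/ε collapses it. This doubles as a Bernoulli equation in the unknown as written; the homogeneous route needs no setup at all.


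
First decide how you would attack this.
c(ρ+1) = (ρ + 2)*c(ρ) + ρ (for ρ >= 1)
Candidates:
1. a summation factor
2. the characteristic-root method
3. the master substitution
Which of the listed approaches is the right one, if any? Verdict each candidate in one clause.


Technique: a summation factor — first-order linear but the coefficient ρ + 2 moves with the index — divide by the cumulative product and telescope.
- a summation factor: applicable, and directly so.
- the characteristic-root method — the coefficients change with the index, which the root method cannot absorb.
- the master substitution — with no divided-index recursive call, reindexing by powers of a base buys nothing.


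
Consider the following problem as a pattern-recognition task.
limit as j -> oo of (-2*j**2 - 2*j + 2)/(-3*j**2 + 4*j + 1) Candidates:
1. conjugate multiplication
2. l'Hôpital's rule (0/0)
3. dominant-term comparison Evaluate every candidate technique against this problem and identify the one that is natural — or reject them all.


Method: dominant-term comparison — divide by the highest power of j present: lower-order terms vanish and the dominant ratio remains.
- conjugate multiplication — rationalization has no target — no divergent radical difference appears.
- l'Hôpital's rule (0/0): viewed as a single quotient this runs to ∞/∞, not the 0/0 clash this candidate addresses; an at-infinity variant of the rule would resolve it, but comparing leading growth reads the answer without differentiating.
- dominant-term comparison — yes — fits the structure here.


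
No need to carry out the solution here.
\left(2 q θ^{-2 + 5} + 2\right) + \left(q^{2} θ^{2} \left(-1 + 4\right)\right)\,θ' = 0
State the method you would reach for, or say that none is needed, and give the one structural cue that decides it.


Method: the exact-equation method — because the two cross partials coincide, the form is conservative as written — recover its potential in (q, θ).


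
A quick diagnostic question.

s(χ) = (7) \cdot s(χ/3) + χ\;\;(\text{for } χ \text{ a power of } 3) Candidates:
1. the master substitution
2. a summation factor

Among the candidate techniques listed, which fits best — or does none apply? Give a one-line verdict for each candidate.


Best approach: the master substitution — the argument shrinks by the factor 3, so measure the index on a logarithmic scale and the recursion becomes a shift.
- the master substitution — yes — fits the structure here.
- a summation factor — the recursion divides its index rather than shifting it — there is no previous-term chain for a summation factor to telescope.


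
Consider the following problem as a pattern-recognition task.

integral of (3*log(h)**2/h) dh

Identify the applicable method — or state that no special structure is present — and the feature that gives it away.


Method: u-substitution — read it as f(log(h)) times a constant multiple of d(log(h)): one substitution, u = log(h), finishes it.


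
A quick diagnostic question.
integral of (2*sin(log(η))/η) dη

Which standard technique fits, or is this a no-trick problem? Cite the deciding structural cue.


Technique: u-substitution — the only nontrivial dependence routes through log(η), whose derivative supplies the leftover factor up to a constant multiple — u = log(η) flattens it.


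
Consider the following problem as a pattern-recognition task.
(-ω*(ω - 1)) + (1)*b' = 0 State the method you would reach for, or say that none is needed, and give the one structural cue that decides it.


Method: no special technique — the slope is a function of ω alone, so integrate both sides directly.


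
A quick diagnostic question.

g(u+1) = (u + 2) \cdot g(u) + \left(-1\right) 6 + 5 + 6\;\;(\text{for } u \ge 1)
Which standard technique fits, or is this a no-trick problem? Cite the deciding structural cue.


Verdict: a summation factor — one-term recursion with variable weight u + 2 is solved by product normalization, not by root-finding.


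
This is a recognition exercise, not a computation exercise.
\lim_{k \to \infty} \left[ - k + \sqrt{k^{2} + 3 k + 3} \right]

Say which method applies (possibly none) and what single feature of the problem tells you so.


Diagnosis: conjugate multiplication — both pieces blow up but their difference is finite; the conjugate trick rationalizes \sqrt{k^{2} + 3 k + 3} - k.


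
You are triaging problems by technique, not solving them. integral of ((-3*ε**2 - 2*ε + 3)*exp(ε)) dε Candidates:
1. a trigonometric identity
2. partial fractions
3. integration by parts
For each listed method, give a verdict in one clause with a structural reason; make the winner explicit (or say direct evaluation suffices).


Diagnosis: integration by parts — a polynomial factor -3*ε**2 - 2*ε + 3 multiplies exp(ε); differentiating -3*ε**2 - 2*ε + 3 lowers its degree while exp(ε) integrates cleanly, so parts wins.
- a trigonometric identity: no sine or cosine appears, so there is nothing for a trigonometric identity to act on.
- partial fractions: there is no rational-function structure to decompose.
- integration by parts — applies; the problem has the shape this method handles.


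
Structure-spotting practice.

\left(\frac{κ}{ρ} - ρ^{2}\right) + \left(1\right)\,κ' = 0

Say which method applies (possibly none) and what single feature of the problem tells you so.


Verdict: a linear integrating factor — linear in the unknown with genuine forcing: multiply through by the exponential of the integrated coefficient and the left side closes into one derivative.


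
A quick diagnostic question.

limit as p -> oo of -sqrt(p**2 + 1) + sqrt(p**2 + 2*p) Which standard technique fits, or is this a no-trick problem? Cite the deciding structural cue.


Method: conjugate multiplication — divergence minus divergence hides a finite answer — expose it by pairing sqrt(p**2 + 2*p) - sqrt(p**2 + 1) with its conjugate.


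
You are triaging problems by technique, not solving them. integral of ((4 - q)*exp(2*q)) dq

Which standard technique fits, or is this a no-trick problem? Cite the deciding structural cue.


Technique: integration by parts — differentiate 4 - q, integrate exp(2*q): each pass lowers the polynomial degree, so parts terminates.


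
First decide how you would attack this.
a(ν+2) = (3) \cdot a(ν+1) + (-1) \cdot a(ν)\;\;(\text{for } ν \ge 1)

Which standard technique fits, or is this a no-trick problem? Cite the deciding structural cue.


Verdict: the characteristic-root method — the recurrence is linear and homogeneous with constant coefficients, so the ansatz r^ν turns it into a polynomial equation for r.


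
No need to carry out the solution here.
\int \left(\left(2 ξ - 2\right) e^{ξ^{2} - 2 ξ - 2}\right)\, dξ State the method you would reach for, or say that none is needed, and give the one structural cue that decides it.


Verdict: u-substitution — collected, the integrand has one factor that is, up to a constant, the derivative of an inner expression the rest depends on — substitute for that inner expression.


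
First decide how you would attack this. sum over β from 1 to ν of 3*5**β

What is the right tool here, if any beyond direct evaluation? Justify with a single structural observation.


Best approach: the geometric series formula — check a ratio of consecutive terms: it is 5, independent of the index, so the geometric formula closes the sum.


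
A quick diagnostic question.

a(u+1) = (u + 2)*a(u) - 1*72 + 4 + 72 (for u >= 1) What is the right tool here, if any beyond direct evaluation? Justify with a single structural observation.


Best approach: a summation factor — first-order linear but the coefficient u + 2 moves with the index — divide by the cumulative product and telescope.


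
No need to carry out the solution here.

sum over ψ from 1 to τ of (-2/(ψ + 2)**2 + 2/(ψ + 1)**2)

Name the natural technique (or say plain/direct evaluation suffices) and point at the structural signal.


Best approach: telescoping — write out three consecutive terms and watch the interior cancel: the advanced copy one term subtracts reappears as the very next term's leading piece, pair after pair.


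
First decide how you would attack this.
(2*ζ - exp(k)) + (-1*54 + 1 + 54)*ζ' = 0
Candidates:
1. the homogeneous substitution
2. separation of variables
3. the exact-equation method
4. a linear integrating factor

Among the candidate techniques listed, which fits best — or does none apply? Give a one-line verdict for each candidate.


Best approach: a linear integrating factor — the unknown enters only to the first power against a nonzero forcing term — the integrating-factor template applies directly.
- the homogeneous substitution: the slope changes under joint rescaling, failing the degree-zero test.
- separation of variables: no algebra isolates the independent variable on one side and the unknown on the other.
- the exact-equation method — the cross partial derivatives disagree, so no single potential exists.
- a linear integrating factor: applicable, and directly so.


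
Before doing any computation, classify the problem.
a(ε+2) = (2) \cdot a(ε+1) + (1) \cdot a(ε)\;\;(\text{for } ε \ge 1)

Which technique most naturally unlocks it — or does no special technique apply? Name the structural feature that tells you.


Method: the characteristic-root method — because shifting ε leaves the equation's coefficients unchanged, exponential trials reduce it to algebra.


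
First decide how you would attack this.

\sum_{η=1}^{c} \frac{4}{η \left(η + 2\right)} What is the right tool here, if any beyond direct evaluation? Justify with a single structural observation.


Method: telescoping — split \frac{4}{η \left(η + 2\right)} by partial fractions and the pieces are one function at shifted arguments — interior terms cancel.


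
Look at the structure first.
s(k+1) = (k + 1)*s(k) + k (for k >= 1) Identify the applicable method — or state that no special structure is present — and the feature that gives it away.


Method: a summation factor — the coefficient k + 1 drifts with the index, so no fixed root exists; normalizing by the cumulative product telescopes it.


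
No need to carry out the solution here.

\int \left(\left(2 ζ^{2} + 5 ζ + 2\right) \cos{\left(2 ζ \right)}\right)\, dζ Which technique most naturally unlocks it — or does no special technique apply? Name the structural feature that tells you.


Diagnosis: integration by parts — a polynomial factor 2 ζ^{2} + 5 ζ + 2 multiplies \cos{\left(2 ζ \right)}; differentiating 2 ζ^{2} + 5 ζ + 2 lowers its degree while \cos{\left(2 ζ \right)} integrates cleanly, so parts wins.


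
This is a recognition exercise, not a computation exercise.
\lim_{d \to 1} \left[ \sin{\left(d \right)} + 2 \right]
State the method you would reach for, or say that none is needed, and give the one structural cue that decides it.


Technique: no special technique — no denominator vanishes and nothing blows up at 1: direct substitution is the whole computation.


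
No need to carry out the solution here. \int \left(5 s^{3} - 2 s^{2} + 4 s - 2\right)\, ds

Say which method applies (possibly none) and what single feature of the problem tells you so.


Best approach: no special technique — a term-by-term power-rule job in s; no substitution or rearrangement earns its keep here.


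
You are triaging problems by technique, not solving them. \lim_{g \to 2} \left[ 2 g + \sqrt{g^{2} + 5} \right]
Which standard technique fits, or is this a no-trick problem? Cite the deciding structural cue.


Verdict: no special technique — the expression is continuous at 2 — substitute and evaluate; no indeterminate form appears.


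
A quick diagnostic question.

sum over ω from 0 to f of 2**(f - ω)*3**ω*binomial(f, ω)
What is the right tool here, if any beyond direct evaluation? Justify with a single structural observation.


Method: the binomial theorem — the binomial coefficients weight matched powers of 3 and 2, which is exactly the expansion of a binomial power.


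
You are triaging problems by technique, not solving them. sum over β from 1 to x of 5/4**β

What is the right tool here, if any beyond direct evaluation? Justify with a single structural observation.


Method: the geometric series formula — consecutive terms stand in a fixed index-free ratio — the geometric sum formula closes it.


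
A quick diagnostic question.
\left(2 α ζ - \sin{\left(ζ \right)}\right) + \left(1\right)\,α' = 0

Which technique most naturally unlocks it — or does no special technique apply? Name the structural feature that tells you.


Technique: a linear integrating factor — linear in the unknown with genuine forcing: multiply through by the exponential of the integrated coefficient and the left side closes into one derivative.


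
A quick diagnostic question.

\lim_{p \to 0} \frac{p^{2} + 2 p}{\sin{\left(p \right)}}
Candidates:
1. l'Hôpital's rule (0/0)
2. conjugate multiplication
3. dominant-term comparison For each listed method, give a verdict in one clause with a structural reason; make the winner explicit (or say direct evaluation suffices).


Best approach: l'Hôpital's rule (0/0) — the 0/0 form at 0 is the signature situation for l'Hôpital's rule. The standard small-argument limits would also carry it; the rule is the systematic route.
- l'Hôpital's rule (0/0) — yes — fits the structure here.
- conjugate multiplication — no divergent radical difference is present for a conjugate pair to cancel.
- dominant-term comparison: this limit is not decided by comparing polynomial growth at infinity.


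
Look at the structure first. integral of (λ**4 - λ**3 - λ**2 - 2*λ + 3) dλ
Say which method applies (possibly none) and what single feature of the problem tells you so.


Best approach: no special technique — a term-by-term power-rule job in λ; no substitution or rearrangement earns its keep here.


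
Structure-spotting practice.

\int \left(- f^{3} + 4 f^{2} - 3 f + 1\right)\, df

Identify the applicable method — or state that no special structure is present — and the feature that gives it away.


Method: no special technique — a term-by-term power-rule job in f; no substitution or rearrangement earns its keep here.


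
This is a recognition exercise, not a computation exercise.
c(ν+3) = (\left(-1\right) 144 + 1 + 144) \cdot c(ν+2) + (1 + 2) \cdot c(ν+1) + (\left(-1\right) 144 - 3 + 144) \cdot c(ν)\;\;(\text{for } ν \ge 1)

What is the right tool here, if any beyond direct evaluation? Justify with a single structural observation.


Diagnosis: the characteristic-root method — the recurrence treats every index alike (constant coefficients, no forcing) — precisely the regime where r^ν trials close it.


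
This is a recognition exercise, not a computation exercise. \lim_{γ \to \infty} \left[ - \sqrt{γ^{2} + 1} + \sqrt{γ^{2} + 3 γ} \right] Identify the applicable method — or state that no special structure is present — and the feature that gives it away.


Technique: conjugate multiplication — divergence minus divergence hides a finite answer — expose it by pairing \sqrt{γ^{2} + 3 γ} - \sqrt{γ^{2} + 1} with its conjugate.


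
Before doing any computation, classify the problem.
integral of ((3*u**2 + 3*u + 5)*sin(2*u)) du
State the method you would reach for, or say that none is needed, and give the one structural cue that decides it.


Technique: integration by parts — 3*u**2 + 3*u + 5 dies after finitely many derivatives while sin(2*u) cycles under integration — the tabular/parts setup.


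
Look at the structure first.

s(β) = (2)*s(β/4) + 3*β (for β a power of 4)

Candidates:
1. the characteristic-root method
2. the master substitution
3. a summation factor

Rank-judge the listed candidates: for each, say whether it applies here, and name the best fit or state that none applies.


Best approach: the master substitution — recursion at β/4 is multiplicative in the index; logarithmic reindexing via β = 4^m linearizes it.
- the characteristic-root method: a divided-index call is not the fixed-shift linear shape that characteristic roots solve.
- the master substitution — yes — fits the structure here.
- a summation factor — the recursion divides its index rather than shifting it — there is no previous-term chain for a summation factor to telescope.


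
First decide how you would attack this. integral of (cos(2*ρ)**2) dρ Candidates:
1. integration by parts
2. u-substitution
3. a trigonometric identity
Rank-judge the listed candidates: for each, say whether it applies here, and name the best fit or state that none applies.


Technique: a trigonometric identity — the exponent on cos(2*ρ)**2 is even — the power-reduction identity is the standard preprocessing step.
- integration by parts: not the fit here: there is no polynomial factor to ladder down — parts can still close the trigonometric product by recursion, though the identity rewrite is the direct route.
- u-substitution: no subexpression of the integrand serves as a whole-integral substitution inner — individual terms may offer their own, but none carries its derivative as a factor of the full integrand; a working change of variable would have to be constructed from outside the expression.
- a trigonometric identity — yes, a natural case for it.


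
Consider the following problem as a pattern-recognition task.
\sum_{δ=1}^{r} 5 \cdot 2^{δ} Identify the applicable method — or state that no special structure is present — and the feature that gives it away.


Diagnosis: the geometric series formula — the ratio of consecutive terms is the constant 2, independent of the index — a geometric sum.


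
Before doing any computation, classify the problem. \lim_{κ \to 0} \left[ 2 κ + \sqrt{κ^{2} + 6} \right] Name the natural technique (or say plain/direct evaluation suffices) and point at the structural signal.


Verdict: no special technique — no vanishing denominator and no indeterminate clash at the point — evaluation is immediate.
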